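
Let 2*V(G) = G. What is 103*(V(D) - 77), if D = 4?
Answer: -7725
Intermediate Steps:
V(G) = G/2
103*(V(D) - 77) = 103*((1/2)*4 - 77) = 103*(2 - 77) = 103*(-75) = -7725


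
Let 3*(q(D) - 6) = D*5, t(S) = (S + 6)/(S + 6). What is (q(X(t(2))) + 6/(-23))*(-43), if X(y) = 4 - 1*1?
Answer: -10621/23 ≈ -461.78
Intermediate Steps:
t(S) = 1 (t(S) = (6 + S)/(6 + S) = 1)
X(y) = 3 (X(y) = 4 - 1 = 3)
q(D) = 6 + 5*D/3 (q(D) = 6 + (D*5)/3 = 6 + (5*D)/3 = 6 + 5*D/3)
(q(X(t(2))) + 6/(-23))*(-43) = ((6 + (5/3)*3) + 6/(-23))*(-43) = ((6 + 5) + 6*(-1/23))*(-43) = (11 - 6/23)*(-43) = (247/23)*(-43) = -10621/23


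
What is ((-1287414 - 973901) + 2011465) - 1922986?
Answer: -2172836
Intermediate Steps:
((-1287414 - 973901) + 2011465) - 1922986 = (-2261315 + 2011465) - 1922986 = -249850 - 1922986 = -2172836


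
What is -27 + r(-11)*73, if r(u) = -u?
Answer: 776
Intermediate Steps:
-27 + r(-11)*73 = -27 - 1*(-11)*73 = -27 + 11*73 = -27 + 803 = 776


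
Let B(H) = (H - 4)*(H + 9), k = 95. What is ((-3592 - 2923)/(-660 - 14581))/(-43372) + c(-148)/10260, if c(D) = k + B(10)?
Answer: 454240067/22309852005 ≈ 0.020361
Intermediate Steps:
B(H) = (-4 + H)*(9 + H)
c(D) = 209 (c(D) = 95 + (-36 + 10**2 + 5*10) = 95 + (-36 + 100 + 50) = 95 + 114 = 209)
((-3592 - 2923)/(-660 - 14581))/(-43372) + c(-148)/10260 = ((-3592 - 2923)/(-660 - 14581))/(-43372) + 209/10260 = -6515/(-15241)*(-1/43372) + 209*(1/10260) = -6515*(-1/15241)*(-1/43372) + 11/540 = (6515/15241)*(-1/43372) + 11/540 = -6515/661032652 + 11/540 = 454240067/22309852005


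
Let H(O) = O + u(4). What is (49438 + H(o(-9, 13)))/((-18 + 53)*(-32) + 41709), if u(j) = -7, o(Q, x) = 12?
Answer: 49443/40589 ≈ 1.2181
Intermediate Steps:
H(O) = -7 + O (H(O) = O - 7 = -7 + O)
(49438 + H(o(-9, 13)))/((-18 + 53)*(-32) + 41709) = (49438 + (-7 + 12))/((-18 + 53)*(-32) + 41709) = (49438 + 5)/(35*(-32) + 41709) = 49443/(-1120 + 41709) = 49443/40589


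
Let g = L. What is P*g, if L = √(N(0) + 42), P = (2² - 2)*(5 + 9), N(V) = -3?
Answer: 28*√39 ≈ 174.86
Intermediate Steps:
P = 28 (P = (4 - 2)*14 = 2*14 = 28)
L = √39 (L = √(-3 + 42) = √39 ≈ 6.2450)
g = √39 ≈ 6.2450
P*g = 28*√39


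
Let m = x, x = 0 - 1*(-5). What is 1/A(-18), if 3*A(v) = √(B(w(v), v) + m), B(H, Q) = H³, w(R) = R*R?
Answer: 3*√34012229/34012229 ≈ 0.00051440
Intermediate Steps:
w(R) = R²
x = 5 (x = 0 + 5 = 5)
m = 5
A(v) = √(5 + v⁶)/3 (A(v) = √((v²)³ + 5)/3 = √(v⁶ + 5)/3 = √(5 + v⁶)/3)
1/A(-18) = 1/(√(5 + (-18)⁶)/3) = 1/(√(5 + 34012224)/3) = 1/(√34012229/3) = 3*√34012229/34012229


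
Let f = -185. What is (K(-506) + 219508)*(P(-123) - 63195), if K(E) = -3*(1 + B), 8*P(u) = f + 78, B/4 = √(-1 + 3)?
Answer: -110996434835/8 + 1517001*√2/2 ≈ -1.3873e+10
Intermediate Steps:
B = 4*√2 (B = 4*√(-1 + 3) = 4*√2 ≈ 5.6569)
P(u) = -107/8 (P(u) = (-185 + 78)/8 = (⅛)*(-107) = -107/8)
K(E) = -3 - 12*√2 (K(E) = -3*(1 + 4*√2) = -3 - 12*√2)
(K(-506) + 219508)*(P(-123) - 63195) = ((-3 - 12*√2) + 219508)*(-107/8 - 63195) = (219505 - 12*√2)*(-505667/8) = -110996434835/8 + 1517001*√2/2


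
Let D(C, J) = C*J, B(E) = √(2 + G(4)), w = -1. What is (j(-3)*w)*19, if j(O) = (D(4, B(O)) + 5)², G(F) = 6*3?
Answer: -6555 - 1520*√5 ≈ -9953.8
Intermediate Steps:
G(F) = 18
B(E) = 2*√5 (B(E) = √(2 + 18) = √20 = 2*√5)
j(O) = (5 + 8*√5)² (j(O) = (4*(2*√5) + 5)² = (8*√5 + 5)² = (5 + 8*√5)²)
(j(-3)*w)*19 = ((345 + 80*√5)*(-1))*19 = (-345 - 80*√5)*19 = -6555 - 1520*√5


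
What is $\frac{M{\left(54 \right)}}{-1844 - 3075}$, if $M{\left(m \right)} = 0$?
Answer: $0$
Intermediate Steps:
$\frac{M{\left(54 \right)}}{-1844 - 3075} = \frac{0}{-1844 - 3075} = \frac{0}{-4919} = 0 \left(- \frac{1}{4919}\right) = 0$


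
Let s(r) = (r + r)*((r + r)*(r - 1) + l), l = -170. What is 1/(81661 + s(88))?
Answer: 1/2746653 ≈ 3.6408e-7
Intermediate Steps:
s(r) = 2*r*(-170 + 2*r*(-1 + r)) (s(r) = (r + r)*((r + r)*(r - 1) - 170) = (2*r)*((2*r)*(-1 + r) - 170) = (2*r)*(2*r*(-1 + r) - 170) = (2*r)*(-170 + 2*r*(-1 + r)) = 2*r*(-170 + 2*r*(-1 + r)))
1/(81661 + s(88)) = 1/(81661 + 4*88*(-85 + 88² - 1*88)) = 1/(81661 + 4*88*(-85 + 7744 - 88)) = 1/(81661 + 4*88*7571) = 1/(81661 + 2664992) = 1/2746653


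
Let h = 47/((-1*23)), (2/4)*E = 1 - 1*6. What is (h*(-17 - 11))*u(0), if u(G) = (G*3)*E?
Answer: 0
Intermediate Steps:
E = -10 (E = 2*(1 - 1*6) = 2*(1 - 6) = 2*(-5) = -10)
u(G) = -30*G (u(G) = (G*3)*(-10) = (3*G)*(-10) = -30*G)
h = -47/23 (h = 47/(-23) = 47*(-1/23) = -47/23 ≈ -2.0435)
(h*(-17 - 11))*u(0) = (-47*(-17 - 11)/23)*(-30*0) = -47/23*(-28)*0 = (1316/23)*0 = 0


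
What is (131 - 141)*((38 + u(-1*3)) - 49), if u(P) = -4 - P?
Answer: 120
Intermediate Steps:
(131 - 141)*((38 + u(-1*3)) - 49) = (131 - 141)*((38 + (-4 - (-1)*3)) - 49) = -10*((38 + (-4 - 1*(-3))) - 49) = -10*((38 + (-4 + 3)) - 49) = -10*((38 - 1) - 49) = -10*(37 - 49) = -10*(-12) = 120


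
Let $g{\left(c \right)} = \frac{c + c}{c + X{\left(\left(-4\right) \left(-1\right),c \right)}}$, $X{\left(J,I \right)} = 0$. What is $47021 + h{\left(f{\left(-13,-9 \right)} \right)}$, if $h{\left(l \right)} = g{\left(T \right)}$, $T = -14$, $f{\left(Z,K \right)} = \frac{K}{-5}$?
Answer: $47023$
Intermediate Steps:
$f{\left(Z,K \right)} = - \frac{K}{5}$ ($f{\left(Z,K \right)} = K \left(- \frac{1}{5}\right) = - \frac{K}{5}$)
$g{\left(c \right)} = 2$ ($g{\left(c \right)} = \frac{c + c}{c + 0} = \frac{2 c}{c} = 2$)
$h{\left(l \right)} = 2$
$47021 + h{\left(f{\left(-13,-9 \right)} \right)} = 47021 + 2 = 47023$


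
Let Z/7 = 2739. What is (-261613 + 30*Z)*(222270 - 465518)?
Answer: -76276978096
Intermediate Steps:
Z = 19173 (Z = 7*2739 = 19173)
(-261613 + 30*Z)*(222270 - 465518) = (-261613 + 30*19173)*(222270 - 465518) = (-261613 + 575190)*(-243248) = 313577*(-243248) = -76276978096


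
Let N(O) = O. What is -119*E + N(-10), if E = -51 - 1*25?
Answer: 9034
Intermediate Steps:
E = -76 (E = -51 - 25 = -76)
-119*E + N(-10) = -119*(-76) - 10 = 9044 - 10 = 9034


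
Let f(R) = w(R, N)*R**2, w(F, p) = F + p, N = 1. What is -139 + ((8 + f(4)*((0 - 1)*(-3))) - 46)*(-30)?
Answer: -6199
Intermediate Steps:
f(R) = R**2*(1 + R) (f(R) = (R + 1)*R**2 = (1 + R)*R**2 = R**2*(1 + R))
-139 + ((8 + f(4)*((0 - 1)*(-3))) - 46)*(-30) = -139 + ((8 + (4**2*(1 + 4))*((0 - 1)*(-3))) - 46)*(-30) = -139 + ((8 + (16*5)*(-1*(-3))) - 46)*(-30) = -139 + ((8 + 80*3) - 46)*(-30) = -139 + ((8 + 240) - 46)*(-30) = -139 + (248 - 46)*(-30) = -139 + 202*(-30) = -139 - 6060 = -6199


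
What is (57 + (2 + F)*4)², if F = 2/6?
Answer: 39601/9 ≈ 4400.1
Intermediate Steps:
F = ⅓ (F = 2*(⅙) = ⅓ ≈ 0.33333)
(57 + (2 + F)*4)² = (57 + (2 + ⅓)*4)² = (57 + (7/3)*4)² = (57 + 28/3)² = (199/3)² = 39601/9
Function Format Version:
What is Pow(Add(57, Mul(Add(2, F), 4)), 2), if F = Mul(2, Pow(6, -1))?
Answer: Rational(39601, 9) ≈ 4400.1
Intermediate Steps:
F = Rational(1, 3) (F = Mul(2, Rational(1, 6)) = Rational(1, 3) ≈ 0.33333)
Pow(Add(57, Mul(Add(2, F), 4)), 2) = Pow(Add(57, Mul(Add(2, Rational(1, 3)), 4)), 2) = Pow(Add(57, Mul(Rational(7, 3), 4)), 2) = Pow(Add(57, Rational(28, 3)), 2) = Pow(Rational(199, 3), 2) = Rational(39601, 9)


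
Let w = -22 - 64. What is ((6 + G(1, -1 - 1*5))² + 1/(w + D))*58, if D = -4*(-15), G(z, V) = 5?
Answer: 91205/13 ≈ 7015.8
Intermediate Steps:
D = 60
w = -86
((6 + G(1, -1 - 1*5))² + 1/(w + D))*58 = ((6 + 5)² + 1/(-86 + 60))*58 = (11² + 1/(-26))*58 = (121 - 1/26)*58 = (3145/26)*58 = 91205/13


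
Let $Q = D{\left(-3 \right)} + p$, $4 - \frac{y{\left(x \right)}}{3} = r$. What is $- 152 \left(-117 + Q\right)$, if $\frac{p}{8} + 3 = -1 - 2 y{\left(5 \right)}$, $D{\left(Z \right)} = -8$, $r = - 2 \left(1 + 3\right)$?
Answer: $111416$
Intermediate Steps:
$r = -8$ ($r = \left(-2\right) 4 = -8$)
$y{\left(x \right)} = 36$ ($y{\left(x \right)} = 12 - -24 = 12 + 24 = 36$)
$p = -608$ ($p = -24 + 8 \left(-1 - 72\right) = -24 + 8 \left(-73\right) = -24 - 584 = -608$)
$Q = -616$ ($Q = -8 - 608 = -616$)
$- 152 \left(-117 + Q\right) = - 152 \left(-117 - 616\right) = \left(-152\right) \left(-733\right) = 111416$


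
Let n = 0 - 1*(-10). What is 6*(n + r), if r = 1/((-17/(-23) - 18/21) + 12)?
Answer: 115746/1913 ≈ 60.505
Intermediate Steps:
n = 10 (n = 0 + 10 = 10)
r = 161/1913 (r = 1/((-17*(-1/23) - 18*1/21) + 12) = 1/((17/23 - 6/7) + 12) = 1/(-19/161 + 12) = 1/(1913/161) = 161/1913 ≈ 0.084161)
6*(n + r) = 6*(10 + 161/1913) = 6*(19291/1913) = 115746/1913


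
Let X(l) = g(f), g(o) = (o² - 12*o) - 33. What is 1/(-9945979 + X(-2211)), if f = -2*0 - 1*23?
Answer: -1/9945207 ≈ -1.0055e-7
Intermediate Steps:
f = -23 (f = 0 - 23 = -23)
g(o) = -33 + o² - 12*o
X(l) = 772 (X(l) = -33 + (-23)² - 12*(-23) = -33 + 529 + 276 = 772)
1/(-9945979 + X(-2211)) = 1/(-9945979 + 772) = 1/(-9945207) = -1/9945207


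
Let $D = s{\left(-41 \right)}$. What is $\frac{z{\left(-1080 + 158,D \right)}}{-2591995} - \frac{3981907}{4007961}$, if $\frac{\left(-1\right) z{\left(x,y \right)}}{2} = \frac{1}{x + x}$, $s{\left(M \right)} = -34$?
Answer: $- \frac{9516038561784691}{9578302912163790} \approx -0.9935$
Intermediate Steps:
$D = -34$
$z{\left(x,y \right)} = - \frac{1}{x}$ ($z{\left(x,y \right)} = - \frac{2}{x + x} = - \frac{2}{2 x} = - 2 \frac{1}{2 x} = - \frac{1}{x}$)
$\frac{z{\left(-1080 + 158,D \right)}}{-2591995} - \frac{3981907}{4007961} = \frac{\left(-1\right) \frac{1}{-1080 + 158}}{-2591995} - \frac{3981907}{4007961} = - \frac{1}{-922} \left(- \frac{1}{2591995}\right) - \frac{3981907}{4007961} = \left(-1\right) \left(- \frac{1}{922}\right) \left(- \frac{1}{2591995}\right) - \frac{3981907}{4007961} = \frac{1}{922} \left(- \frac{1}{2591995}\right) - \frac{3981907}{4007961} = - \frac{1}{2389819390} - \frac{3981907}{4007961} = - \frac{9516038561784691}{9578302912163790}$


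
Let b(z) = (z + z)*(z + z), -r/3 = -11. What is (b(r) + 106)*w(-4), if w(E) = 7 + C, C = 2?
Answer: 40158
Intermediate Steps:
r = 33 (r = -3*(-11) = 33)
b(z) = 4*z² (b(z) = (2*z)*(2*z) = 4*z²)
w(E) = 9 (w(E) = 7 + 2 = 9)
(b(r) + 106)*w(-4) = (4*33² + 106)*9 = (4*1089 + 106)*9 = (4356 + 106)*9 = 4462*9 = 40158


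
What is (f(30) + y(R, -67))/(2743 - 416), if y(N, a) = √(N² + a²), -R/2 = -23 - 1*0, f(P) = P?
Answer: 30/2327 + √6605/2327 ≈ 0.047817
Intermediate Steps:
R = 46 (R = -2*(-23 - 1*0) = -2*(-23 + 0) = -2*(-23) = 46)
(f(30) + y(R, -67))/(2743 - 416) = (30 + √(46² + (-67)²))/(2743 - 416) = (30 + √(2116 + 4489))/2327 = (30 + √6605)*(1/2327) = 30/2327 + √6605/2327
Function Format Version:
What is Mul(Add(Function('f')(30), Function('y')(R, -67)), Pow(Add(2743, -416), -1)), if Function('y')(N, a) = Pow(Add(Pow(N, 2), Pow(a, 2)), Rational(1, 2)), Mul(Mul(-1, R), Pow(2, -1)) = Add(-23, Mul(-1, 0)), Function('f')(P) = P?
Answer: Add(Rational(30, 2327), Mul(Rational(1, 2327), Pow(6605, Rational(1, 2)))) ≈ 0.047817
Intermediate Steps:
R = 46 (R = Mul(-2, Add(-23, Mul(-1, 0))) = Mul(-2, Add(-23, 0)) = Mul(-2, -23) = 46)
Mul(Add(Function('f')(30), Function('y')(R, -67)), Pow(Add(2743, -416), -1)) = Mul(Add(30, Pow(Add(Pow(46, 2), Pow(-67, 2)), Rational(1, 2))), Pow(Add(2743, -416), -1)) = Mul(Add(30, Pow(Add(2116, 4489), Rational(1, 2))), Pow(2327, -1)) = Mul(Add(30, Pow(6605, Rational(1, 2))), Rational(1, 2327)) = Add(Rational(30, 2327), Mul(Rational(1, 2327), Pow(6605, Rational(1, 2))))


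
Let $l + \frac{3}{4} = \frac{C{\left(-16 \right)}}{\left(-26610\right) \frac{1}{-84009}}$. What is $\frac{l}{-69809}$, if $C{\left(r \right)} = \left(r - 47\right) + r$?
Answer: $\frac{4437779}{1238411660} \approx 0.0035834$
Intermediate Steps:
$C{\left(r \right)} = -47 + 2 r$ ($C{\left(r \right)} = \left(-47 + r\right) + r = -47 + 2 r$)
$l = - \frac{4437779}{17740}$ ($l = - \frac{3}{4} + \frac{-47 + 2 \left(-16\right)}{\left(-26610\right) \frac{1}{-84009}} = - \frac{3}{4} + \frac{-47 - 32}{\left(-26610\right) \left(- \frac{1}{84009}\right)} = - \frac{3}{4} - \frac{79}{\frac{8870}{28003}} = - \frac{3}{4} - \frac{2212237}{8870} = - \frac{4437779}{17740} \approx -250.16$)
$\frac{l}{-69809} = - \frac{4437779}{17740 \left(-69809\right)} = \left(- \frac{4437779}{17740}\right) \left(- \frac{1}{69809}\right) = \frac{4437779}{1238411660}$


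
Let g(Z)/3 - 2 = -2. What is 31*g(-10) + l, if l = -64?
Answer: -64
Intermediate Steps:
g(Z) = 0 (g(Z) = 6 + 3*(-2) = 6 - 6 = 0)
31*g(-10) + l = 31*0 - 64 = 0 - 64 = -64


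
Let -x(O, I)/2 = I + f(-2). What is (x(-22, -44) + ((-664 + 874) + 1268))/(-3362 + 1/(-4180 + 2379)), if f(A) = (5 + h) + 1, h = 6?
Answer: -925714/2018321 ≈ -0.45866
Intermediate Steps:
f(A) = 12 (f(A) = (5 + 6) + 1 = 11 + 1 = 12)
x(O, I) = -24 - 2*I (x(O, I) = -2*(I + 12) = -2*(12 + I) = -24 - 2*I)
(x(-22, -44) + ((-664 + 874) + 1268))/(-3362 + 1/(-4180 + 2379)) = ((-24 - 2*(-44)) + ((-664 + 874) + 1268))/(-3362 + 1/(-4180 + 2379)) = ((-24 + 88) + (210 + 1268))/(-3362 + 1/(-1801)) = (64 + 1478)/(-3362 - 1/1801) = 1542/(-6054963/1801) = 1542*(-1801/6054963) = -925714/2018321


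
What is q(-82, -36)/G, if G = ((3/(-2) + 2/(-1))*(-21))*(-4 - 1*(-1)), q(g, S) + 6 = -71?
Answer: 22/63 ≈ 0.34921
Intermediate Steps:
q(g, S) = -77 (q(g, S) = -6 - 71 = -77)
G = -441/2 (G = ((3*(-1/2) + 2*(-1))*(-21))*(-4 + 1) = ((-3/2 - 2)*(-21))*(-3) = -7/2*(-21)*(-3) = (147/2)*(-3) = -441/2 ≈ -220.50)
q(-82, -36)/G = -77/(-441/2) = -77*(-2/441) = 22/63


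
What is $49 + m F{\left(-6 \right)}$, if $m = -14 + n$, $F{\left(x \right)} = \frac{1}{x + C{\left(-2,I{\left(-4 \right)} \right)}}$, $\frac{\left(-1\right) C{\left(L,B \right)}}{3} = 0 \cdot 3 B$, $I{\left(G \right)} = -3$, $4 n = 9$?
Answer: $\frac{1223}{24} \approx 50.958$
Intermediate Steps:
$n = \frac{9}{4}$ ($n = \frac{1}{4} \cdot 9 = \frac{9}{4} \approx 2.25$)
$C{\left(L,B \right)} = 0$ ($C{\left(L,B \right)} = - 3 \cdot 0 \cdot 3 B = - 3 \cdot 0 B = \left(-3\right) 0 = 0$)
$F{\left(x \right)} = \frac{1}{x}$ ($F{\left(x \right)} = \frac{1}{x + 0} = \frac{1}{x}$)
$m = - \frac{47}{4}$ ($m = -14 + \frac{9}{4} = - \frac{47}{4} \approx -11.75$)
$49 + m F{\left(-6 \right)} = 49 - \frac{47}{4 \left(-6\right)} = 49 - - \frac{47}{24} = 49 + \frac{47}{24} = \frac{1223}{24}$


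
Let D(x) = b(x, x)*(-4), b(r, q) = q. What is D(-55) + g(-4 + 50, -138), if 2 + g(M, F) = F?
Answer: 80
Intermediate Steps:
g(M, F) = -2 + F
D(x) = -4*x (D(x) = x*(-4) = -4*x)
D(-55) + g(-4 + 50, -138) = -4*(-55) + (-2 - 138) = 220 - 140 = 80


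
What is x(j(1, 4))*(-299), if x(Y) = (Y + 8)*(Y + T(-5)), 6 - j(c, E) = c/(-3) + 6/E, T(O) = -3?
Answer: -253253/36 ≈ -7034.8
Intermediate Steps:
j(c, E) = 6 - 6/E + c/3 (j(c, E) = 6 - (c/(-3) + 6/E) = 6 - (c*(-⅓) + 6/E) = 6 - (-c/3 + 6/E) = 6 - (6/E - c/3) = 6 + (-6/E + c/3) = 6 - 6/E + c/3)
x(Y) = (-3 + Y)*(8 + Y) (x(Y) = (Y + 8)*(Y - 3) = (8 + Y)*(-3 + Y) = (-3 + Y)*(8 + Y))
x(j(1, 4))*(-299) = (-24 + (6 - 6/4 + (⅓)*1)² + 5*(6 - 6/4 + (⅓)*1))*(-299) = (-24 + (6 - 6*¼ + ⅓)² + 5*(6 - 6*¼ + ⅓))*(-299) = (-24 + (6 - 3/2 + ⅓)² + 5*(6 - 3/2 + ⅓))*(-299) = (-24 + (29/6)² + 5*(29/6))*(-299) = (-24 + 841/36 + 145/6)*(-299) = (847/36)*(-299) = -253253/36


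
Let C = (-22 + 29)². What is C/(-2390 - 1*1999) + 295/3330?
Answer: 10777/139194 ≈ 0.077424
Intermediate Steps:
C = 49 (C = 7² = 49)
C/(-2390 - 1*1999) + 295/3330 = 49/(-2390 - 1*1999) + 295/3330 = 49/(-2390 - 1999) + 295*(1/3330) = 49/(-4389) + 59/666 = 49*(-1/4389) + 59/666 = -7/627 + 59/666 = 10777/139194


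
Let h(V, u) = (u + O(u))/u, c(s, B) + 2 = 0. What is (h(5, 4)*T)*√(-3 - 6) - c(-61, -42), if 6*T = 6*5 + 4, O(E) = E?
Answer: 2 + 34*I ≈ 2.0 + 34.0*I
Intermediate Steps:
c(s, B) = -2 (c(s, B) = -2 + 0 = -2)
h(V, u) = 2 (h(V, u) = (u + u)/u = (2*u)/u = 2)
T = 17/3 (T = (6*5 + 4)/6 = (30 + 4)/6 = (⅙)*34 = 17/3 ≈ 5.6667)
(h(5, 4)*T)*√(-3 - 6) - c(-61, -42) = (2*(17/3))*√(-3 - 6) - 1*(-2) = 34*√(-9)/3 + 2 = 34*(3*I)/3 + 2 = 34*I + 2 = 2 + 34*I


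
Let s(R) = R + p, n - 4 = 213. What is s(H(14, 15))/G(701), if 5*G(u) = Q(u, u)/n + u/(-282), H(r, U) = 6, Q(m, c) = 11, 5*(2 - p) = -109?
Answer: -9117906/149015 ≈ -61.188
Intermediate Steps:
n = 217 (n = 4 + 213 = 217)
p = 119/5 (p = 2 - ⅕*(-109) = 2 + 109/5 = 119/5 ≈ 23.800)
s(R) = 119/5 + R (s(R) = R + 119/5 = 119/5 + R)
G(u) = 11/1085 - u/1410 (G(u) = (11/217 + u/(-282))/5 = (11*(1/217) + u*(-1/282))/5 = (11/217 - u/282)/5 = 11/1085 - u/1410)
s(H(14, 15))/G(701) = (119/5 + 6)/(11/1085 - 1/1410*701) = 149/(5*(11/1085 - 701/1410)) = 149/(5*(-29803/61194)) = (149/5)*(-61194/29803) = -9117906/149015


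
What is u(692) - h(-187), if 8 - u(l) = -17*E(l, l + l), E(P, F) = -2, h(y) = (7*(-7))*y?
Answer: -9189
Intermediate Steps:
h(y) = -49*y
u(l) = -26 (u(l) = 8 - (-17)*(-2) = 8 - 1*34 = 8 - 34 = -26)
u(692) - h(-187) = -26 - (-49)*(-187) = -26 - 1*9163 = -26 - 9163 = -9189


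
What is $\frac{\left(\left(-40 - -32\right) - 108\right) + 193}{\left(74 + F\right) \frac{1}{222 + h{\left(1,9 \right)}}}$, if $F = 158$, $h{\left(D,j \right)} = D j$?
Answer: $\frac{17787}{232} \approx 76.668$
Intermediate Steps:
$\frac{\left(\left(-40 - -32\right) - 108\right) + 193}{\left(74 + F\right) \frac{1}{222 + h{\left(1,9 \right)}}} = \frac{\left(\left(-40 - -32\right) - 108\right) + 193}{\left(74 + 158\right) \frac{1}{222 + 1 \cdot 9}} = \frac{\left(\left(-40 + 32\right) - 108\right) + 193}{232 \frac{1}{222 + 9}} = \frac{\left(-8 - 108\right) + 193}{232 \cdot \frac{1}{231}} = \frac{-116 + 193}{232 \cdot \frac{1}{231}} = \frac{77}{\frac{232}{231}} = 77 \cdot \frac{231}{232} = \frac{17787}{232}$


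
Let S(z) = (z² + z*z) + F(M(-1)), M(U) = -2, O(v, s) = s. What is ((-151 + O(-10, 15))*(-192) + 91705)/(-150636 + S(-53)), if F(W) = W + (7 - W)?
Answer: -117817/145011 ≈ -0.81247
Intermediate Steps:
F(W) = 7
S(z) = 7 + 2*z² (S(z) = (z² + z*z) + 7 = (z² + z²) + 7 = 2*z² + 7 = 7 + 2*z²)
((-151 + O(-10, 15))*(-192) + 91705)/(-150636 + S(-53)) = ((-151 + 15)*(-192) + 91705)/(-150636 + (7 + 2*(-53)²)) = (-136*(-192) + 91705)/(-150636 + (7 + 2*2809)) = (26112 + 91705)/(-150636 + (7 + 5618)) = 117817/(-150636 + 5625) = 117817/(-145011) = 117817*(-1/145011) = -117817/145011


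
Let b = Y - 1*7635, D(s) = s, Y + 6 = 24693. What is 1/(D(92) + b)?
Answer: 1/17144 ≈ 5.8329e-5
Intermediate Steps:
Y = 24687 (Y = -6 + 24693 = 24687)
b = 17052 (b = 24687 - 1*7635 = 24687 - 7635 = 17052)
1/(D(92) + b) = 1/(92 + 17052) = 1/17144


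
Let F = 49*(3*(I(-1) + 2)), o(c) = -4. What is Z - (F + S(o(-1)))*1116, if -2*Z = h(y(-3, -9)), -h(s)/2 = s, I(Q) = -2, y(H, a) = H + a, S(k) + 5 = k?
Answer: 10032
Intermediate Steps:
S(k) = -5 + k
h(s) = -2*s
Z = -12 (Z = -(-1)*(-3 - 9) = -(-1)*(-12) = -1/2*24 = -12)
F = 0 (F = 49*(3*(-2 + 2)) = 49*(3*0) = 49*0 = 0)
Z - (F + S(o(-1)))*1116 = -12 - (0 + (-5 - 4))*1116 = -12 - (0 - 9)*1116 = -12 - (-9)*1116 = -12 - 1*(-10044) = -12 + 10044 = 10032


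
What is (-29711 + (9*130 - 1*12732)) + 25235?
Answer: -16038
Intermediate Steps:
(-29711 + (9*130 - 1*12732)) + 25235 = (-29711 + (1170 - 12732)) + 25235 = (-29711 - 11562) + 25235 = -41273 + 25235 = -16038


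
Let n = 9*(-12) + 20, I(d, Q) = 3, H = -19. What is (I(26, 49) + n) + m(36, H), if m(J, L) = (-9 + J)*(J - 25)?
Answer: 212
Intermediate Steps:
m(J, L) = (-25 + J)*(-9 + J) (m(J, L) = (-9 + J)*(-25 + J) = (-25 + J)*(-9 + J))
n = -88 (n = -108 + 20 = -88)
(I(26, 49) + n) + m(36, H) = (3 - 88) + (225 + 36² - 34*36) = -85 + (225 + 1296 - 1224) = -85 + 297 = 212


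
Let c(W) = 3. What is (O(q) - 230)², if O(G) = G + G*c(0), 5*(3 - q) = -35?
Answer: 36100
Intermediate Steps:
q = 10 (q = 3 - ⅕*(-35) = 3 + 7 = 10)
O(G) = 4*G (O(G) = G + G*3 = G + 3*G = 4*G)
(O(q) - 230)² = (4*10 - 230)² = (40 - 230)² = (-190)² = 36100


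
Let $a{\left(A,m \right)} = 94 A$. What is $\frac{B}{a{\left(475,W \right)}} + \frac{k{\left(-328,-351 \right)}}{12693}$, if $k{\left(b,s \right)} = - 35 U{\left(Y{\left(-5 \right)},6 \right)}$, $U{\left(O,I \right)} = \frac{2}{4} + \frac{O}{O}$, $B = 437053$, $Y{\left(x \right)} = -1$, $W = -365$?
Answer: $\frac{19663722}{2009725} \approx 9.7843$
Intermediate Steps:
$U{\left(O,I \right)} = \frac{3}{2}$ ($U{\left(O,I \right)} = 2 \cdot \frac{1}{4} + 1 = \frac{1}{2} + 1 = \frac{3}{2}$)
$k{\left(b,s \right)} = - \frac{105}{2}$ ($k{\left(b,s \right)} = \left(-35\right) \frac{3}{2} = - \frac{105}{2}$)
$\frac{B}{a{\left(475,W \right)}} + \frac{k{\left(-328,-351 \right)}}{12693} = \frac{437053}{94 \cdot 475} - \frac{105}{2 \cdot 12693} = \frac{437053}{44650} - \frac{35}{8462} = 437053 \cdot \frac{1}{44650} - \frac{35}{8462} = \frac{9299}{950} - \frac{35}{8462} = \frac{19663722}{2009725}$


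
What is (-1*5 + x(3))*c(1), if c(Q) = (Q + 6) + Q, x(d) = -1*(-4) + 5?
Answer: 32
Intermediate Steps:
x(d) = 9 (x(d) = 4 + 5 = 9)
c(Q) = 6 + 2*Q (c(Q) = (6 + Q) + Q = 6 + 2*Q)
(-1*5 + x(3))*c(1) = (-1*5 + 9)*(6 + 2*1) = (-5 + 9)*(6 + 2) = 4*8 = 32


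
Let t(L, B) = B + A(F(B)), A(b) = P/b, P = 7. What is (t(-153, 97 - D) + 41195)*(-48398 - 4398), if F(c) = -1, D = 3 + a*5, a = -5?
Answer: -2180844372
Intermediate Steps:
D = -22 (D = 3 - 5*5 = 3 - 25 = -22)
A(b) = 7/b
t(L, B) = -7 + B (t(L, B) = B + 7/(-1) = B + 7*(-1) = B - 7 = -7 + B)
(t(-153, 97 - D) + 41195)*(-48398 - 4398) = ((-7 + (97 - 1*(-22))) + 41195)*(-48398 - 4398) = ((-7 + (97 + 22)) + 41195)*(-52796) = ((-7 + 119) + 41195)*(-52796) = (112 + 41195)*(-52796) = 41307*(-52796) = -2180844372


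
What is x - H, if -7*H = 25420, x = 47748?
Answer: 359656/7 ≈ 51379.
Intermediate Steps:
H = -25420/7 (H = -⅐*25420 = -25420/7 ≈ -3631.4)
x - H = 47748 - 1*(-25420/7) = 47748 + 25420/7 = 359656/7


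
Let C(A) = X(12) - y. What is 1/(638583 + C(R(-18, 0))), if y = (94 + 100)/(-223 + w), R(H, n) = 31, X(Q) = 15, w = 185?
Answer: 19/12133459 ≈ 1.5659e-6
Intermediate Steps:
y = -97/19 (y = (94 + 100)/(-223 + 185) = 194/(-38) = 194*(-1/38) = -97/19 ≈ -5.1053)
C(A) = 382/19 (C(A) = 15 - 1*(-97/19) = 15 + 97/19 = 382/19)
1/(638583 + C(R(-18, 0))) = 1/(638583 + 382/19) = 1/(12133459/19) = 19/12133459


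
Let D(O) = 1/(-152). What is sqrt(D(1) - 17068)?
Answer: I*sqrt(98584806)/76 ≈ 130.64*I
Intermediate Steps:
D(O) = -1/152
sqrt(D(1) - 17068) = sqrt(-1/152 - 17068) = sqrt(-2594337/152) = I*sqrt(98584806)/76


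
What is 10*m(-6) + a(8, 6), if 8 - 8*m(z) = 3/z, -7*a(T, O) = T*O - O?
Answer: 37/8 ≈ 4.6250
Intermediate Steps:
a(T, O) = O/7 - O*T/7 (a(T, O) = -(T*O - O)/7 = -(O*T - O)/7 = -(-O + O*T)/7 = O/7 - O*T/7)
m(z) = 1 - 3/(8*z)
10*m(-6) + a(8, 6) = 10*((-3/8 - 6)/(-6)) + (⅐)*6*(1 - 1*8) = 10*(-⅙*(-51/8)) + (⅐)*6*(1 - 8) = 10*(17/16) + (⅐)*6*(-7) = 85/8 - 6 = 37/8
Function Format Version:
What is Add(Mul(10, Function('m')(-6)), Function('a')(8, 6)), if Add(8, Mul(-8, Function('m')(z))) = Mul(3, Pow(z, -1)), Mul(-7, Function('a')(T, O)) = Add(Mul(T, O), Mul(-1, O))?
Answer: Rational(37, 8) ≈ 4.6250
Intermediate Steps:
Function('a')(T, O) = Add(Mul(Rational(1, 7), O), Mul(Rational(-1, 7), O, T)) (Function('a')(T, O) = Mul(Rational(-1, 7), Add(Mul(T, O), Mul(-1, O))) = Mul(Rational(-1, 7), Add(Mul(O, T), Mul(-1, O))) = Mul(Rational(-1, 7), Add(Mul(-1, O), Mul(O, T))) = Add(Mul(Rational(1, 7), O), Mul(Rational(-1, 7), O, T)))
Function('m')(z) = Add(1, Mul(Rational(-3, 8), Pow(z, -1))) (Function('m')(z) = Add(1, Mul(Rational(-1, 8), Mul(3, Pow(z, -1)))) = Add(1, Mul(Rational(-3, 8), Pow(z, -1))))
Add(Mul(10, Function('m')(-6)), Function('a')(8, 6)) = Add(Mul(10, Mul(Pow(-6, -1), Add(Rational(-3, 8), -6))), Mul(Rational(1, 7), 6, Add(1, Mul(-1, 8)))) = Add(Mul(10, Mul(Rational(-1, 6), Rational(-51, 8))), Mul(Rational(1, 7), 6, Add(1, -8))) = Add(Mul(10, Rational(17, 16)), Mul(Rational(1, 7), 6, -7)) = Add(Rational(85, 8), -6) = Rational(37, 8)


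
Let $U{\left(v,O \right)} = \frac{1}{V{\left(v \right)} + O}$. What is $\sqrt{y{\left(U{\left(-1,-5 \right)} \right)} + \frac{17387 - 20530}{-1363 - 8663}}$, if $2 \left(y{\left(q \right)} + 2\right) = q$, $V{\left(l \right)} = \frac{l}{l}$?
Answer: $\frac{i \sqrt{80930986}}{6684} \approx 1.3459 i$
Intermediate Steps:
$V{\left(l \right)} = 1$
$U{\left(v,O \right)} = \frac{1}{1 + O}$
$y{\left(q \right)} = -2 + \frac{q}{2}$
$\sqrt{y{\left(U{\left(-1,-5 \right)} \right)} + \frac{17387 - 20530}{-1363 - 8663}} = \sqrt{\left(-2 + \frac{1}{2 \left(1 - 5\right)}\right) + \frac{17387 - 20530}{-1363 - 8663}} = \sqrt{\left(-2 + \frac{1}{2 \left(-4\right)}\right) - \frac{3143}{-10026}} = \sqrt{\left(-2 + \frac{1}{2} \left(- \frac{1}{4}\right)\right) - - \frac{3143}{10026}} = \sqrt{\left(-2 - \frac{1}{8}\right) + \frac{3143}{10026}} = \sqrt{- \frac{17}{8} + \frac{3143}{10026}} = \sqrt{- \frac{72649}{40104}} = \frac{i \sqrt{80930986}}{6684}$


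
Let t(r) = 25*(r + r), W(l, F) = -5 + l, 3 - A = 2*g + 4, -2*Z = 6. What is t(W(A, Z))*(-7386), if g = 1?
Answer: 2954400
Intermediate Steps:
Z = -3 (Z = -½*6 = -3)
A = -3 (A = 3 - (2*1 + 4) = 3 - (2 + 4) = 3 - 1*6 = 3 - 6 = -3)
t(r) = 50*r (t(r) = 25*(2*r) = 50*r)
t(W(A, Z))*(-7386) = (50*(-5 - 3))*(-7386) = (50*(-8))*(-7386) = -400*(-7386) = 2954400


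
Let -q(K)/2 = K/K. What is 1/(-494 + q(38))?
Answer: -1/496 ≈ -0.0020161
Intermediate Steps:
q(K) = -2 (q(K) = -2*K/K = -2*1 = -2)
1/(-494 + q(38)) = 1/(-494 - 2) = 1/(-496) = -1/496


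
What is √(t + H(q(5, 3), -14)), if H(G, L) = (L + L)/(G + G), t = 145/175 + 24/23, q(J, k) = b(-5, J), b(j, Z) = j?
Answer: √3027605/805 ≈ 2.1615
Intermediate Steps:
q(J, k) = -5
t = 1507/805 (t = 145*(1/175) + 24*(1/23) = 29/35 + 24/23 = 1507/805 ≈ 1.8720)
H(G, L) = L/G (H(G, L) = (2*L)/((2*G)) = (2*L)*(1/(2*G)) = L/G)
√(t + H(q(5, 3), -14)) = √(1507/805 - 14/(-5)) = √(1507/805 - 14*(-⅕)) = √(1507/805 + 14/5) = √(3761/805) = √3027605/805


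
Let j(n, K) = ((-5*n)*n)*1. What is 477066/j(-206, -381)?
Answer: -238533/106090 ≈ -2.2484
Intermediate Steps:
j(n, K) = -5*n**2 (j(n, K) = -5*n**2*1 = -5*n**2)
477066/j(-206, -381) = 477066/((-5*(-206)**2)) = 477066/((-5*42436)) = 477066/(-212180) = 477066*(-1/212180) = -238533/106090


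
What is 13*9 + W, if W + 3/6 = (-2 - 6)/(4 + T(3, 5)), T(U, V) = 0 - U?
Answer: 217/2 ≈ 108.50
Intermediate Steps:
T(U, V) = -U
W = -17/2 (W = -½ + (-2 - 6)/(4 - 1*3) = -½ - 8/(4 - 3) = -½ - 8/1 = -½ - 8*1 = -½ - 8 = -17/2 ≈ -8.5000)
13*9 + W = 13*9 - 17/2 = 117 - 17/2 = 217/2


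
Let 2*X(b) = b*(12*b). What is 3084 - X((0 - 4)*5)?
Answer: 684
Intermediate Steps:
X(b) = 6*b² (X(b) = (b*(12*b))/2 = (12*b²)/2 = 6*b²)
3084 - X((0 - 4)*5) = 3084 - 6*((0 - 4)*5)² = 3084 - 6*(-4*5)² = 3084 - 6*(-20)² = 3084 - 6*400 = 3084 - 1*2400 = 3084 - 2400 = 684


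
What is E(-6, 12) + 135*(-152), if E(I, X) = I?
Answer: -20526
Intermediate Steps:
E(-6, 12) + 135*(-152) = -6 + 135*(-152) = -6 - 20520 = -20526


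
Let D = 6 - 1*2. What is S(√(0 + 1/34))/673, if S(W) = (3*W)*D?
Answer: 6*√34/11441 ≈ 0.0030579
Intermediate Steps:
D = 4 (D = 6 - 2 = 4)
S(W) = 12*W (S(W) = (3*W)*4 = 12*W)
S(√(0 + 1/34))/673 = (12*√(0 + 1/34))/673 = (12*√(0 + 1/34))*(1/673) = (12*√(1/34))*(1/673) = (12*(√34/34))*(1/673) = (6*√34/17)*(1/673) = 6*√34/11441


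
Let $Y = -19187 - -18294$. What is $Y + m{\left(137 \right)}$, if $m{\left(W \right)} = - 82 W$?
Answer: $-12127$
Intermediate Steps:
$Y = -893$ ($Y = -19187 + 18294 = -893$)
$Y + m{\left(137 \right)} = -893 - 11234 = -12127$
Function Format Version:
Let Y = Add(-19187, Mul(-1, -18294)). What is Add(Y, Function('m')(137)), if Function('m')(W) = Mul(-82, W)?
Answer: -12127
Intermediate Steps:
Y = -893 (Y = Add(-19187, 18294) = -893)
Add(Y, Function('m')(137)) = Add(-893, Mul(-82, 137)) = Add(-893, -11234) = -12127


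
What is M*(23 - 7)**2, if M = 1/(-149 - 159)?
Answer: -64/77 ≈ -0.83117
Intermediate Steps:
M = -1/308 (M = 1/(-308) = -1/308 ≈ -0.0032468)
M*(23 - 7)**2 = -(23 - 7)**2/308 = -1/308*16**2 = -1/308*256 = -64/77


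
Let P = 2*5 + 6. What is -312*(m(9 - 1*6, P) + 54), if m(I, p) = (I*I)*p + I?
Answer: -62712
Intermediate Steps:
P = 16 (P = 10 + 6 = 16)
m(I, p) = I + p*I**2 (m(I, p) = I**2*p + I = p*I**2 + I = I + p*I**2)
-312*(m(9 - 1*6, P) + 54) = -312*((9 - 1*6)*(1 + (9 - 1*6)*16) + 54) = -312*((9 - 6)*(1 + (9 - 6)*16) + 54) = -312*(3*(1 + 3*16) + 54) = -312*(3*(1 + 48) + 54) = -312*(3*49 + 54) = -312*(147 + 54) = -312*201 = -62712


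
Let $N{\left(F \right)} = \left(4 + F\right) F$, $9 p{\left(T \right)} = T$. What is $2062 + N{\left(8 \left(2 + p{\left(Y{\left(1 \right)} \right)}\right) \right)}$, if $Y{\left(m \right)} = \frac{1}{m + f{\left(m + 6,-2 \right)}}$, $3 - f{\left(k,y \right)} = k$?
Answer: $\frac{1728766}{729} \approx 2371.4$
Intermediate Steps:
$f{\left(k,y \right)} = 3 - k$
$Y{\left(m \right)} = - \frac{1}{3}$ ($Y{\left(m \right)} = \frac{1}{m - \left(3 + m\right)} = \frac{1}{-3} = - \frac{1}{3}$)
$p{\left(T \right)} = \frac{T}{9}$
$N{\left(F \right)} = F \left(4 + F\right)$
$2062 + N{\left(8 \left(2 + p{\left(Y{\left(1 \right)} \right)}\right) \right)} = 2062 + 8 \left(2 + \frac{1}{9} \left(- \frac{1}{3}\right)\right) \left(4 + 8 \left(2 + \frac{1}{9} \left(- \frac{1}{3}\right)\right)\right) = 2062 + 8 \left(2 - \frac{1}{27}\right) \left(4 + 8 \left(2 - \frac{1}{27}\right)\right) = 2062 + 8 \cdot \frac{53}{27} \left(4 + 8 \cdot \frac{53}{27}\right) = 2062 + \frac{424 \left(4 + \frac{424}{27}\right)}{27} = 2062 + \frac{424}{27} \cdot \frac{532}{27} = 2062 + \frac{225568}{729} = \frac{1728766}{729}$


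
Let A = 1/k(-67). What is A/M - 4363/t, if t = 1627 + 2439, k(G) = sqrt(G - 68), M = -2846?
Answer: -4363/4066 + I*sqrt(15)/128070 ≈ -1.073 + 3.0241e-5*I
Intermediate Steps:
k(G) = sqrt(-68 + G)
A = -I*sqrt(15)/45 (A = 1/(sqrt(-68 - 67)) = 1/(sqrt(-135)) = 1/(3*I*sqrt(15)) = -I*sqrt(15)/45 ≈ -0.086066*I)
t = 4066
A/M - 4363/t = -I*sqrt(15)/45/(-2846) - 4363/4066 = -I*sqrt(15)/45*(-1/2846) - 4363*1/4066 = I*sqrt(15)/128070 - 4363/4066 = -4363/4066 + I*sqrt(15)/128070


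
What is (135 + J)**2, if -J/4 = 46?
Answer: 2401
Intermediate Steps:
J = -184 (J = -4*46 = -184)
(135 + J)**2 = (135 - 184)**2 = (-49)**2 = 2401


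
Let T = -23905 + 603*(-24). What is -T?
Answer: 38377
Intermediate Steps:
T = -38377 (T = -23905 - 14472 = -38377)
-T = -1*(-38377) = 38377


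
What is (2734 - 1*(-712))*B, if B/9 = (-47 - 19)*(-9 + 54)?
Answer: -92111580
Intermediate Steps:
B = -26730 (B = 9*((-47 - 19)*(-9 + 54)) = 9*(-66*45) = 9*(-2970) = -26730)
(2734 - 1*(-712))*B = (2734 - 1*(-712))*(-26730) = (2734 + 712)*(-26730) = 3446*(-26730) = -92111580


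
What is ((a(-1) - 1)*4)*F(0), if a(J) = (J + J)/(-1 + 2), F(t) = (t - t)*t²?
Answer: 0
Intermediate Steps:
F(t) = 0 (F(t) = 0*t² = 0)
a(J) = 2*J (a(J) = (2*J)/1 = (2*J)*1 = 2*J)
((a(-1) - 1)*4)*F(0) = ((2*(-1) - 1)*4)*0 = ((-2 - 1)*4)*0 = -3*4*0 = -12*0 = 0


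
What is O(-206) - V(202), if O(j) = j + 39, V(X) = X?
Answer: -369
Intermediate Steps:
O(j) = 39 + j
O(-206) - V(202) = (39 - 206) - 1*202 = -167 - 202 = -369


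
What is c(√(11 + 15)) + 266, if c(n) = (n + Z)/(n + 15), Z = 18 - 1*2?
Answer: 53148/199 - √26/199 ≈ 267.05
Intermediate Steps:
Z = 16 (Z = 18 - 2 = 16)
c(n) = (16 + n)/(15 + n) (c(n) = (n + 16)/(n + 15) = (16 + n)/(15 + n))
c(√(11 + 15)) + 266 = (16 + √(11 + 15))/(15 + √(11 + 15)) + 266 = (16 + √26)/(15 + √26) + 266 = 266 + (16 + √26)/(15 + √26)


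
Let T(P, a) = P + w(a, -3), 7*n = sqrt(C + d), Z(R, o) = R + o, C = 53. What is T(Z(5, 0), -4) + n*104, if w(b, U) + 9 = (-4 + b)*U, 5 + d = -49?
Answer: 20 + 104*I/7 ≈ 20.0 + 14.857*I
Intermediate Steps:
d = -54 (d = -5 - 49 = -54)
w(b, U) = -9 + U*(-4 + b) (w(b, U) = -9 + (-4 + b)*U = -9 + U*(-4 + b))
n = I/7 (n = sqrt(53 - 54)/7 = sqrt(-1)/7 = I/7 ≈ 0.14286*I)
T(P, a) = 3 + P - 3*a (T(P, a) = P + (-9 - 4*(-3) - 3*a) = P + (-9 + 12 - 3*a) = P + (3 - 3*a) = 3 + P - 3*a)
T(Z(5, 0), -4) + n*104 = (3 + (5 + 0) - 3*(-4)) + (I/7)*104 = (3 + 5 + 12) + 104*I/7 = 20 + 104*I/7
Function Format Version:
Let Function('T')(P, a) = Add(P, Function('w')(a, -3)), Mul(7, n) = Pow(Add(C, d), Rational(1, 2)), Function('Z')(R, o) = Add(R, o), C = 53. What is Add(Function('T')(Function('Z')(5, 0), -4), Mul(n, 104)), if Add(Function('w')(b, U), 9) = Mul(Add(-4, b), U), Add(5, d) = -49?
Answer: Add(20, Mul(Rational(104, 7), I)) ≈ Add(20.000, Mul(14.857, I))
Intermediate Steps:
d = -54 (d = Add(-5, -49) = -54)
Function('w')(b, U) = Add(-9, Mul(U, Add(-4, b))) (Function('w')(b, U) = Add(-9, Mul(Add(-4, b), U)) = Add(-9, Mul(U, Add(-4, b))))
n = Mul(Rational(1, 7), I) (n = Mul(Rational(1, 7), Pow(Add(53, -54), Rational(1, 2))) = Mul(Rational(1, 7), Pow(-1, Rational(1, 2))) = Mul(Rational(1, 7), I) ≈ Mul(0.14286, I))
Function('T')(P, a) = Add(3, P, Mul(-3, a)) (Function('T')(P, a) = Add(P, Add(-9, Mul(-4, -3), Mul(-3, a))) = Add(P, Add(-9, 12, Mul(-3, a))) = Add(P, Add(3, Mul(-3, a))) = Add(3, P, Mul(-3, a)))
Add(Function('T')(Function('Z')(5, 0), -4), Mul(n, 104)) = Add(Add(3, Add(5, 0), Mul(-3, -4)), Mul(Mul(Rational(1, 7), I), 104)) = Add(Add(3, 5, 12), Mul(Rational(104, 7), I)) = Add(20, Mul(Rational(104, 7), I))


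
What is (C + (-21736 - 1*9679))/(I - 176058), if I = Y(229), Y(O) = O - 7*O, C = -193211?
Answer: 112313/88716 ≈ 1.2660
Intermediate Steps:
Y(O) = -6*O
I = -1374 (I = -6*229 = -1374)
(C + (-21736 - 1*9679))/(I - 176058) = (-193211 + (-21736 - 1*9679))/(-1374 - 176058) = (-193211 + (-21736 - 9679))/(-177432) = (-193211 - 31415)*(-1/177432) = -224626*(-1/177432) = 112313/88716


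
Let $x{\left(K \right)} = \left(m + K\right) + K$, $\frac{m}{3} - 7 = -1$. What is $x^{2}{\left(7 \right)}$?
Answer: $1024$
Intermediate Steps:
$m = 18$ ($m = 21 + 3 \left(-1\right) = 21 - 3 = 18$)
$x{\left(K \right)} = 18 + 2 K$ ($x{\left(K \right)} = \left(18 + K\right) + K = 18 + 2 K$)
$x^{2}{\left(7 \right)} = \left(18 + 2 \cdot 7\right)^{2} = \left(18 + 14\right)^{2} = 32^{2} = 1024$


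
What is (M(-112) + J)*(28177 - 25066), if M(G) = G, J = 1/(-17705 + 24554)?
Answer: -795469219/2283 ≈ -3.4843e+5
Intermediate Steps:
J = 1/6849 ≈ 0.00014601
(M(-112) + J)*(28177 - 25066) = (-112 + 1/6849)*(28177 - 25066) = -767087/6849*3111 = -795469219/2283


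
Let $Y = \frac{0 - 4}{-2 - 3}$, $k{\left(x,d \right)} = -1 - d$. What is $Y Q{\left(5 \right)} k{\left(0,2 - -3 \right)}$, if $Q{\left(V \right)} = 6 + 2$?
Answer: $- \frac{192}{5} \approx -38.4$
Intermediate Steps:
$Q{\left(V \right)} = 8$
$Y = \frac{4}{5}$ ($Y = - \frac{4}{-5} = \left(-4\right) \left(- \frac{1}{5}\right) = \frac{4}{5} \approx 0.8$)
$Y Q{\left(5 \right)} k{\left(0,2 - -3 \right)} = \frac{4}{5} \cdot 8 \left(-1 - \left(2 - -3\right)\right) = \frac{32 \left(-1 - \left(2 + 3\right)\right)}{5} = \frac{32 \left(-1 - 5\right)}{5} = \frac{32}{5} \left(-6\right) = - \frac{192}{5}$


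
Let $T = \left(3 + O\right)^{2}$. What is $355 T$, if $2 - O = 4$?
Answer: $355$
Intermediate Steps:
$O = -2$ ($O = 2 - 4 = -2$)
$T = 1$ ($T = \left(3 - 2\right)^{2} = 1^{2} = 1$)
$355 T = 355 \cdot 1 = 355$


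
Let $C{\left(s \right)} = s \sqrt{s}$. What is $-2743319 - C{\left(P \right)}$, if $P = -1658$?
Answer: $-2743319 + 1658 i \sqrt{1658} \approx -2.7433 \cdot 10^{6} + 67511.0 i$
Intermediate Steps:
$C{\left(s \right)} = s^{\frac{3}{2}}$
$-2743319 - C{\left(P \right)} = -2743319 - \left(-1658\right)^{\frac{3}{2}} = -2743319 - - 1658 i \sqrt{1658} = -2743319 + 1658 i \sqrt{1658}$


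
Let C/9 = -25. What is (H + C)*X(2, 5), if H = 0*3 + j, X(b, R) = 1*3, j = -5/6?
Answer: -1355/2 ≈ -677.50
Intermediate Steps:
C = -225 (C = 9*(-25) = -225)
j = -5/6 (j = -5*1/6 = -5/6 ≈ -0.83333)
X(b, R) = 3
H = -5/6 (H = 0*3 - 5/6 = 0 - 5/6 = -5/6 ≈ -0.83333)
(H + C)*X(2, 5) = (-5/6 - 225)*3 = -1355/6*3 = -1355/2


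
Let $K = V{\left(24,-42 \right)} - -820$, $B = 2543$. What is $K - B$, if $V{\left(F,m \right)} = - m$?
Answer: $-1681$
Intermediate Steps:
$K = 862$ ($K = \left(-1\right) \left(-42\right) - -820 = 42 + 820 = 862$)
$K - B = 862 - 2543 = -1681$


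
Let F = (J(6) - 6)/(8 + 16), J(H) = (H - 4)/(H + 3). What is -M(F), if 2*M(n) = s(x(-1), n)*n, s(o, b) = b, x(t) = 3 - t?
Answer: -169/5832 ≈ -0.028978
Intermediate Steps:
J(H) = (-4 + H)/(3 + H)
F = -13/54 (F = ((-4 + 6)/(3 + 6) - 6)/(8 + 16) = (2/9 - 6)/24 = ((⅑)*2 - 6)*(1/24) = (2/9 - 6)*(1/24) = -52/9*1/24 = -13/54 ≈ -0.24074)
M(n) = n²/2 (M(n) = (n*n)/2 = n²/2)
-M(F) = -(-13/54)²/2 = -169/(2*2916) = -1*169/5832 = -169/5832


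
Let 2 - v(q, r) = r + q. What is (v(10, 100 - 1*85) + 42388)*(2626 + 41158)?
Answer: 1854909160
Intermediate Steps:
v(q, r) = 2 - q - r (v(q, r) = 2 - (r + q) = 2 - (q + r) = 2 + (-q - r) = 2 - q - r)
(v(10, 100 - 1*85) + 42388)*(2626 + 41158) = ((2 - 1*10 - (100 - 1*85)) + 42388)*(2626 + 41158) = ((2 - 10 - (100 - 85)) + 42388)*43784 = ((2 - 10 - 1*15) + 42388)*43784 = ((2 - 10 - 15) + 42388)*43784 = (-23 + 42388)*43784 = 42365*43784 = 1854909160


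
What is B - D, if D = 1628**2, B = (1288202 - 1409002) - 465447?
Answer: -3236631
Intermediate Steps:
B = -586247 (B = -120800 - 465447 = -586247)
D = 2650384
B - D = -586247 - 1*2650384 = -586247 - 2650384 = -3236631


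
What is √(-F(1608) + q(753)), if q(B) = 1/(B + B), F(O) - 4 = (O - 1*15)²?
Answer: I*√5755488358002/1506 ≈ 1593.0*I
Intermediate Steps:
F(O) = 4 + (-15 + O)² (F(O) = 4 + (O - 1*15)² = 4 + (O - 15)² = 4 + (-15 + O)²)
q(B) = 1/(2*B)
√(-F(1608) + q(753)) = √(-(4 + (-15 + 1608)²) + (½)/753) = √(-(4 + 1593²) + (½)*(1/753)) = √(-(4 + 2537649) + 1/1506) = √(-1*2537653 + 1/1506) = √(-2537653 + 1/1506) = √(-3821705417/1506) = I*√5755488358002/1506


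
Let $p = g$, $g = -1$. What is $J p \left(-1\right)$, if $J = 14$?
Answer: $14$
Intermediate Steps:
$p = -1$
$J p \left(-1\right) = 14 \left(-1\right) \left(-1\right) = \left(-14\right) \left(-1\right) = 14$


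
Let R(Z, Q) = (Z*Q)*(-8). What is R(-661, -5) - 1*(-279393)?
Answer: 252953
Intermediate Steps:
R(Z, Q) = -8*Q*Z (R(Z, Q) = (Q*Z)*(-8) = -8*Q*Z)
R(-661, -5) - 1*(-279393) = -8*(-5)*(-661) - 1*(-279393) = -26440 + 279393 = 252953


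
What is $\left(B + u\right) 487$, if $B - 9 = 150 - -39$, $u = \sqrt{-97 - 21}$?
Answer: $96426 + 487 i \sqrt{118} \approx 96426.0 + 5290.2 i$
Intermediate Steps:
$u = i \sqrt{118}$ ($u = \sqrt{-118} = i \sqrt{118} \approx 10.863 i$)
$B = 198$ ($B = 9 + \left(150 - -39\right) = 9 + \left(150 + 39\right) = 9 + 189 = 198$)
$\left(B + u\right) 487 = \left(198 + i \sqrt{118}\right) 487 = 96426 + 487 i \sqrt{118}$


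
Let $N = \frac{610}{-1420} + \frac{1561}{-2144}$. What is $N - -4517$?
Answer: $\frac{687419585}{152224} \approx 4515.8$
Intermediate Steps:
$N = - \frac{176223}{152224}$ ($N = 610 \left(- \frac{1}{1420}\right) + 1561 \left(- \frac{1}{2144}\right) = - \frac{61}{142} - \frac{1561}{2144} = - \frac{176223}{152224} \approx -1.1577$)
$N - -4517 = - \frac{176223}{152224} - -4517 = - \frac{176223}{152224} + 4517 = \frac{687419585}{152224}$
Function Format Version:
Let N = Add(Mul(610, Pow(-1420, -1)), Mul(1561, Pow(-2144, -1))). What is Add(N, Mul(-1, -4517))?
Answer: Rational(687419585, 152224) ≈ 4515.8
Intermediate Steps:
N = Rational(-176223, 152224) (N = Add(Mul(610, Rational(-1, 1420)), Mul(1561, Rational(-1, 2144))) = Add(Rational(-61, 142), Rational(-1561, 2144)) = Rational(-176223, 152224) ≈ -1.1577)
Add(N, Mul(-1, -4517)) = Add(Rational(-176223, 152224), Mul(-1, -4517)) = Add(Rational(-176223, 152224), 4517) = Rational(687419585, 152224)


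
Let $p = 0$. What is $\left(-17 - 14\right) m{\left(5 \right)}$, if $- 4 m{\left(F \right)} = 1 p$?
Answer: $0$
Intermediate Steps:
$m{\left(F \right)} = 0$ ($m{\left(F \right)} = - \frac{1 \cdot 0}{4} = \left(- \frac{1}{4}\right) 0 = 0$)
$\left(-17 - 14\right) m{\left(5 \right)} = \left(-17 - 14\right) 0 = \left(-31\right) 0 = 0$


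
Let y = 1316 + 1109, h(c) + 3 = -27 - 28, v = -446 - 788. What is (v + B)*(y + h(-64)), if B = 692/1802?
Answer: -2630892096/901 ≈ -2.9200e+6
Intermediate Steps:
v = -1234
h(c) = -58 (h(c) = -3 + (-27 - 28) = -3 - 55 = -58)
y = 2425
B = 346/901 (B = 692*(1/1802) = 346/901 ≈ 0.38402)
(v + B)*(y + h(-64)) = (-1234 + 346/901)*(2425 - 58) = -1111488/901*2367 = -2630892096/901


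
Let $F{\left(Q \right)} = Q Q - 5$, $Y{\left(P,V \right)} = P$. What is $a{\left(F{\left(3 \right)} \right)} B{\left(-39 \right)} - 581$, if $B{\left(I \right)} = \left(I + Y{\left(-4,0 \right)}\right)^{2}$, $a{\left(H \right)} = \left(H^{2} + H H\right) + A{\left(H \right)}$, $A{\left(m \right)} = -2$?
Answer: $54889$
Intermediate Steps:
$F{\left(Q \right)} = -5 + Q^{2}$ ($F{\left(Q \right)} = Q^{2} - 5 = -5 + Q^{2}$)
$a{\left(H \right)} = -2 + 2 H^{2}$ ($a{\left(H \right)} = \left(H^{2} + H H\right) - 2 = \left(H^{2} + H^{2}\right) - 2 = 2 H^{2} - 2 = -2 + 2 H^{2}$)
$B{\left(I \right)} = \left(-4 + I\right)^{2}$ ($B{\left(I \right)} = \left(I - 4\right)^{2} = \left(-4 + I\right)^{2}$)
$a{\left(F{\left(3 \right)} \right)} B{\left(-39 \right)} - 581 = \left(-2 + 2 \left(-5 + 3^{2}\right)^{2}\right) \left(-4 - 39\right)^{2} - 581 = \left(-2 + 2 \left(-5 + 9\right)^{2}\right) \left(-43\right)^{2} - 581 = \left(-2 + 2 \cdot 4^{2}\right) 1849 - 581 = \left(-2 + 2 \cdot 16\right) 1849 - 581 = \left(-2 + 32\right) 1849 - 581 = 30 \cdot 1849 - 581 = 55470 - 581 = 54889$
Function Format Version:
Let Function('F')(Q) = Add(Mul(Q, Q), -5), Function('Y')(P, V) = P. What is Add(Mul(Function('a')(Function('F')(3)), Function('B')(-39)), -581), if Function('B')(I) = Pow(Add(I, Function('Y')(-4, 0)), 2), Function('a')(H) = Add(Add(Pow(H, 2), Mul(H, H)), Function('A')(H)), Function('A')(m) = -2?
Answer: 54889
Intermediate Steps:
Function('F')(Q) = Add(-5, Pow(Q, 2)) (Function('F')(Q) = Add(Pow(Q, 2), -5) = Add(-5, Pow(Q, 2)))
Function('a')(H) = Add(-2, Mul(2, Pow(H, 2))) (Function('a')(H) = Add(Add(Pow(H, 2), Mul(H, H)), -2) = Add(Add(Pow(H, 2), Pow(H, 2)), -2) = Add(Mul(2, Pow(H, 2)), -2) = Add(-2, Mul(2, Pow(H, 2))))
Function('B')(I) = Pow(Add(-4, I), 2) (Function('B')(I) = Pow(Add(I, -4), 2) = Pow(Add(-4, I), 2))
Add(Mul(Function('a')(Function('F')(3)), Function('B')(-39)), -581) = Add(Mul(Add(-2, Mul(2, Pow(Add(-5, Pow(3, 2)), 2))), Pow(Add(-4, -39), 2)), -581) = Add(Mul(Add(-2, Mul(2, Pow(Add(-5, 9), 2))), Pow(-43, 2)), -581) = Add(Mul(Add(-2, Mul(2, Pow(4, 2))), 1849), -581) = Add(Mul(Add(-2, Mul(2, 16)), 1849), -581) = Add(Mul(Add(-2, 32), 1849), -581) = Add(Mul(30, 1849), -581) = Add(55470, -581) = 54889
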